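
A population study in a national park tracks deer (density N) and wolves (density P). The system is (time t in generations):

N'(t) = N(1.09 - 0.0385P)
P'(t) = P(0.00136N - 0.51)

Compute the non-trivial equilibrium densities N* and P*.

N* ≈ 375, P* ≈ 28.3

Set dP/dt = 0 with P > 0: 0.00136N - 0.51 = 0, so N* = 0.51/0.00136 = 375.
Set dN/dt = 0 with N > 0: 1.09 - 0.0385P = 0, so P* = 1.09/0.0385 = 28.3.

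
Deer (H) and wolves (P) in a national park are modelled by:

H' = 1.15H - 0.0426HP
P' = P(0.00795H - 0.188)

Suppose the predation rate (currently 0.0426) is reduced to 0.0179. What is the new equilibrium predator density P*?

P* ≈ 64.2

At the interior fixed point, setting dH/dt = 0 with H > 0 fixes P* = (prey growth rate)/(HP coefficient) — independent of the other coefficients.
With the change, P* = 1.15/0.0179 = 64.2; it rises from 27.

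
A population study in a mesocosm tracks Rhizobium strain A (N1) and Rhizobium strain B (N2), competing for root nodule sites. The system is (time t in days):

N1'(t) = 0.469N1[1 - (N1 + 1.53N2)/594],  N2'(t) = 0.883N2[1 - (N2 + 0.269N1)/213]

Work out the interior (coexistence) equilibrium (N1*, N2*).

Setting both brackets to zero gives the nullclines N1 + 1.53N2 = 594 and 0.269N1 + N2 = 213.
Substituting N2 = 213 - 0.269N1 into the first: N1(1 - 1.53·0.269) = 594 - 1.53·213.
So N1* = 268/0.588 = 456, and then N2* = 213 - 0.269·456 = 90.4.

N1* ≈ 456, N2* ≈ 90.4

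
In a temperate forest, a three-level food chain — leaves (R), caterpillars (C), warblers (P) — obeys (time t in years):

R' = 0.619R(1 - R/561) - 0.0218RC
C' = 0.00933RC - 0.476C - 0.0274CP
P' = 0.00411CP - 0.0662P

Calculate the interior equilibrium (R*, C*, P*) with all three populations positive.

R* ≈ 243, C* ≈ 16.1, P* ≈ 65.3

From dP/dt = 0: 0.00411C* = 0.0662, so C* = 16.1.
From dR/dt = 0: 0.619(1 - R*/561) = 0.0218·16.1, giving R* = 561·(1 - 0.567) = 243.
From dC/dt = 0: 0.00933·243 - 0.476 = 0.0274P*, so P* = 1.79/0.0274 = 65.3.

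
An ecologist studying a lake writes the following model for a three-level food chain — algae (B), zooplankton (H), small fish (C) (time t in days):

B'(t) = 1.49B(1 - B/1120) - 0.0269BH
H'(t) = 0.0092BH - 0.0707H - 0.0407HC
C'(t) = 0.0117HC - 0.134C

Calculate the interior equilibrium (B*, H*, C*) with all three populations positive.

From dC/dt = 0: 0.0117H* = 0.134, so H* = 11.5.
From dB/dt = 0: 1.49(1 - B*/1120) = 0.0269·11.5, giving B* = 1120·(1 - 0.207) = 888.
From dH/dt = 0: 0.0092·888 - 0.0707 = 0.0407C*, so C* = 8.1/0.0407 = 199.

B* ≈ 888, H* ≈ 11.5, C* ≈ 199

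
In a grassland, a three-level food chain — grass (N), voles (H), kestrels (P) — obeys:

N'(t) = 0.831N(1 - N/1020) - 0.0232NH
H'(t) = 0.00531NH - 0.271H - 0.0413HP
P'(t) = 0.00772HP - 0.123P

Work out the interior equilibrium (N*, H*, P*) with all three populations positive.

From dP/dt = 0: 0.00772H* = 0.123, so H* = 15.9.
From dN/dt = 0: 0.831(1 - N*/1020) = 0.0232·15.9, giving N* = 1020·(1 - 0.445) = 566.
From dH/dt = 0: 0.00531·566 - 0.271 = 0.0413P*, so P* = 2.74/0.0413 = 66.2.

N* ≈ 566, H* ≈ 15.9, P* ≈ 66.2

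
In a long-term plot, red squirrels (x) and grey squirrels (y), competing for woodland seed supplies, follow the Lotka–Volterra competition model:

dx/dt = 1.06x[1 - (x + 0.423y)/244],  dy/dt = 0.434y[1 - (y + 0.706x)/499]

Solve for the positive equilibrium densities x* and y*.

x* ≈ 46.9, y* ≈ 466

Setting both brackets to zero gives the nullclines x + 0.423y = 244 and 0.706x + y = 499.
Substituting y = 499 - 0.706x into the first: x(1 - 0.423·0.706) = 244 - 0.423·499.
So x* = 32.9/0.701 = 46.9, and then y* = 499 - 0.706·46.9 = 466.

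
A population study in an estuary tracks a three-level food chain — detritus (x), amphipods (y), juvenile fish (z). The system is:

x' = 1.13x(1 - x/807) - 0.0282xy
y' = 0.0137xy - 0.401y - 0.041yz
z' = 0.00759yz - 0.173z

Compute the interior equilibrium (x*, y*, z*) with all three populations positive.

x* ≈ 348, y* ≈ 22.8, z* ≈ 106

From dz/dt = 0: 0.00759y* = 0.173, so y* = 22.8.
From dx/dt = 0: 1.13(1 - x*/807) = 0.0282·22.8, giving x* = 807·(1 - 0.569) = 348.
From dy/dt = 0: 0.0137·348 - 0.401 = 0.041z*, so z* = 4.37/0.041 = 106.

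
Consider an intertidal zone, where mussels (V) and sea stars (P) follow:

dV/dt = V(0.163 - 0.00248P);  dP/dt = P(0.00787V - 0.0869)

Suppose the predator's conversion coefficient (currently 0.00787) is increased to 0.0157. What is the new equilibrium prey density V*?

At the interior fixed point, setting dP/dt = 0 with P > 0 fixes V* = (predator death rate)/(VP coefficient) — independent of the other coefficients.
With the change, V* = 0.0869/0.0157 = 5.54; it falls from 11.

V* ≈ 5.54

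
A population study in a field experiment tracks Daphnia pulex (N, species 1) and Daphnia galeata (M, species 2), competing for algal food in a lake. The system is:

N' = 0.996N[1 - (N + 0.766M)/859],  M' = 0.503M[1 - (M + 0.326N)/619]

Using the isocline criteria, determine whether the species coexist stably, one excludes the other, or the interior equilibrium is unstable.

Compare the nullcline intercepts: K1/α12 = 859/0.766 = 1120 > K2 = 619; K2/α21 = 619/0.326 = 1900 > K1 = 859.
Since both inequalities hold, each species can invade when rare, so the interior equilibrium is stable.

stable coexistence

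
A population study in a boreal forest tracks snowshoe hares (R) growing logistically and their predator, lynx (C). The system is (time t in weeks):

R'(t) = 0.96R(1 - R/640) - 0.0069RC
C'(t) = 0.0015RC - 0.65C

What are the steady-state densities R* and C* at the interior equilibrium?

From dC/dt = 0 with C > 0: 0.0015R* = 0.65, so R* = 433.
Substitute into dR/dt = 0: 0.96(1 - 433/640) = 0.0069C*.
The bracket is 0.323, giving C* = 0.31/0.0069 = 44.9.

R* ≈ 433, C* ≈ 44.9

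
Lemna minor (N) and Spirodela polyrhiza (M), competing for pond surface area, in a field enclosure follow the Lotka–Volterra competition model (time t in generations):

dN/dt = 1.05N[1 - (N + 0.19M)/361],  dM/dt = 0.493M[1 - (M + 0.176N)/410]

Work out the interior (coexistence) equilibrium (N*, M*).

N* ≈ 293, M* ≈ 358

Setting both brackets to zero gives the nullclines N + 0.19M = 361 and 0.176N + M = 410.
Substituting M = 410 - 0.176N into the first: N(1 - 0.19·0.176) = 361 - 0.19·410.
So N* = 283/0.967 = 293, and then M* = 410 - 0.176·293 = 358.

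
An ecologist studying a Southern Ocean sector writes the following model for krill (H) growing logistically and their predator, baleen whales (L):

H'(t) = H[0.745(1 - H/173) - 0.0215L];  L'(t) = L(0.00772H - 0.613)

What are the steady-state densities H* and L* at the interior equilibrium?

H* ≈ 79.4, L* ≈ 18.7

From dL/dt = 0 with L > 0: 0.00772H* = 0.613, so H* = 79.4.
Substitute into dH/dt = 0: 0.745(1 - 79.4/173) = 0.0215L*.
The bracket is 0.541, giving L* = 0.403/0.0215 = 18.7.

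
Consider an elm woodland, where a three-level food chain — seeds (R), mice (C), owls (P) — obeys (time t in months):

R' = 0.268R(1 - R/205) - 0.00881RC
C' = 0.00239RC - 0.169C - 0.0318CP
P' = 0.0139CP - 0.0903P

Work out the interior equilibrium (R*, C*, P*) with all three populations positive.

R* ≈ 161, C* ≈ 6.5, P* ≈ 6.8

From dP/dt = 0: 0.0139C* = 0.0903, so C* = 6.5.
From dR/dt = 0: 0.268(1 - R*/205) = 0.00881·6.5, giving R* = 205·(1 - 0.214) = 161.
From dC/dt = 0: 0.00239·161 - 0.169 = 0.0318P*, so P* = 0.216/0.0318 = 6.8.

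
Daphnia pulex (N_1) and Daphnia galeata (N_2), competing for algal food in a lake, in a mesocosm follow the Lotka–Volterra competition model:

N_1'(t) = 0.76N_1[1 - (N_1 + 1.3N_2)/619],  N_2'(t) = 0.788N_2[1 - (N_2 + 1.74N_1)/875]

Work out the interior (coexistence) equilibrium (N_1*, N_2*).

Setting both brackets to zero gives the nullclines N_1 + 1.3N_2 = 619 and 1.74N_1 + N_2 = 875.
Substituting N_2 = 875 - 1.74N_1 into the first: N_1(1 - 1.3·1.74) = 619 - 1.3·875.
So N_1* = -518/-1.26 = 411, and then N_2* = 875 - 1.74·411 = 160.

N_1* ≈ 411, N_2* ≈ 160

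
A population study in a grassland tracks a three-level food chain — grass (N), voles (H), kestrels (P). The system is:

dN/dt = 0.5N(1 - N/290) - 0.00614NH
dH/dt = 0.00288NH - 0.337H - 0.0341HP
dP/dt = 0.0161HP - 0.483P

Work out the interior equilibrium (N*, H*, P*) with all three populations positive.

From dP/dt = 0: 0.0161H* = 0.483, so H* = 30.
From dN/dt = 0: 0.5(1 - N*/290) = 0.00614·30, giving N* = 290·(1 - 0.368) = 183.
From dH/dt = 0: 0.00288·183 - 0.337 = 0.0341P*, so P* = 0.191/0.0341 = 5.59.

N* ≈ 183, H* ≈ 30, P* ≈ 5.59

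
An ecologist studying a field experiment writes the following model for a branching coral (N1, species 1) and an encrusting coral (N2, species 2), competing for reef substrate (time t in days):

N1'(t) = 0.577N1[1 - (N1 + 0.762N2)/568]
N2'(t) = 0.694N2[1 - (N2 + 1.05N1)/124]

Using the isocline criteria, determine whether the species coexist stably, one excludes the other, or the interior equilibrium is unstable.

Compare the nullcline intercepts: K1/α12 = 568/0.762 = 745 > K2 = 124; K2/α21 = 124/1.05 = 118 < K1 = 568.
Since the inequalities point opposite ways, species 1 can invade but species 2 cannot.

species 1 excludes species 2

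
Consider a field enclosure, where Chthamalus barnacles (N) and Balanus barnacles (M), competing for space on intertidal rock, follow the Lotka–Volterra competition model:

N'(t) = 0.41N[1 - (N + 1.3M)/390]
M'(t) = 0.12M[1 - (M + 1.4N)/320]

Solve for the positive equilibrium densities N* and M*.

Setting both brackets to zero gives the nullclines N + 1.3M = 390 and 1.4N + M = 320.
Substituting M = 320 - 1.4N into the first: N(1 - 1.3·1.4) = 390 - 1.3·320.
So N* = -26/-0.82 = 31.7, and then M* = 320 - 1.4·31.7 = 276.

N* ≈ 31.7, M* ≈ 276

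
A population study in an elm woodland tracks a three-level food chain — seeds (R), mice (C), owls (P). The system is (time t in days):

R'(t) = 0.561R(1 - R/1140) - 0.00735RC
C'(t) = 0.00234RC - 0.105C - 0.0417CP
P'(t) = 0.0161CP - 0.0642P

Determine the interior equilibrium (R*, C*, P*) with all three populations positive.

R* ≈ 1080, C* ≈ 3.99, P* ≈ 58.1

From dP/dt = 0: 0.0161C* = 0.0642, so C* = 3.99.
From dR/dt = 0: 0.561(1 - R*/1140) = 0.00735·3.99, giving R* = 1140·(1 - 0.0522) = 1080.
From dC/dt = 0: 0.00234·1080 - 0.105 = 0.0417P*, so P* = 2.42/0.0417 = 58.1.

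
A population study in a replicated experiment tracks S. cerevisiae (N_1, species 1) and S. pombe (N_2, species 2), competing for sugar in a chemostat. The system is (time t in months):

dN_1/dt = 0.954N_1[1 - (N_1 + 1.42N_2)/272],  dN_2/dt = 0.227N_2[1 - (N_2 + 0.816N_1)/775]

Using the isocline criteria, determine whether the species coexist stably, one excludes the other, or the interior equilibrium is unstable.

Compare the nullcline intercepts: K1/α12 = 272/1.42 = 192 < K2 = 775; K2/α21 = 775/0.816 = 950 > K1 = 272.
Since the inequalities point opposite ways, species 2 can invade but species 1 cannot.

species 2 excludes species 1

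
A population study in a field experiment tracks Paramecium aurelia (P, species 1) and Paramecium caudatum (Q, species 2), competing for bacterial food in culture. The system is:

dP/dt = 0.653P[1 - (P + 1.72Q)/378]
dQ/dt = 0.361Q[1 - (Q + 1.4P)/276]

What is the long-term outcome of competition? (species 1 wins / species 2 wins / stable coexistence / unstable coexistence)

Compare the nullcline intercepts: K1/α12 = 378/1.72 = 220 < K2 = 276; K2/α21 = 276/1.4 = 197 < K1 = 378.
Since both are reversed, neither can invade when rare; the interior point is a saddle.

unstable coexistence (outcome depends on initial conditions)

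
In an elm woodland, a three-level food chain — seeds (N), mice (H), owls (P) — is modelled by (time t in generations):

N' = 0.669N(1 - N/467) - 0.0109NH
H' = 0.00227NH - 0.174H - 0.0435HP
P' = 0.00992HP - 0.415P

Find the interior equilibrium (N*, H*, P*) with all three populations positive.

From dP/dt = 0: 0.00992H* = 0.415, so H* = 41.8.
From dN/dt = 0: 0.669(1 - N*/467) = 0.0109·41.8, giving N* = 467·(1 - 0.682) = 149.
From dH/dt = 0: 0.00227·149 - 0.174 = 0.0435P*, so P* = 0.164/0.0435 = 3.76.

N* ≈ 149, H* ≈ 41.8, P* ≈ 3.76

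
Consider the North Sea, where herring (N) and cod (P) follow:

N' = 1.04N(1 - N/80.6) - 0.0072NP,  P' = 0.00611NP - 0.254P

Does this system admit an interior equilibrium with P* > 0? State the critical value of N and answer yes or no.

The predator equation gives dP/dt > 0 only when N > 0.254/0.00611 = 41.6.
Without the predator, N → K = 80.6. Since 80.6 > 41.6, the predator can invade and persist.

Threshold N = 41.6; K > 41.6, so yes, the predator persists.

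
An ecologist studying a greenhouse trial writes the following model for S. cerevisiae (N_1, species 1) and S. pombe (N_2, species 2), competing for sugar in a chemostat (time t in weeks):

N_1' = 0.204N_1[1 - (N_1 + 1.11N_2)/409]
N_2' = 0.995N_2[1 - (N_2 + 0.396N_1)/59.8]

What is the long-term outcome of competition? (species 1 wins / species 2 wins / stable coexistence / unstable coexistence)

species 1 excludes species 2

Compare the nullcline intercepts: K1/α12 = 409/1.11 = 368 > K2 = 59.8; K2/α21 = 59.8/0.396 = 151 < K1 = 409.
Since the inequalities point opposite ways, species 1 can invade but species 2 cannot.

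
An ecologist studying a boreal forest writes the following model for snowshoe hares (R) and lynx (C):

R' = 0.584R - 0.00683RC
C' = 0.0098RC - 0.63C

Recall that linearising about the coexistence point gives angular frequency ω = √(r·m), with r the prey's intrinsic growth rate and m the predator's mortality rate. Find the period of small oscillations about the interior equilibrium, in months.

T ≈ 10.4 months

Here r = 0.584 and m = 0.63, so r·m = 0.368.
ω = √0.368 = 0.607 per month, hence T = 2π/ω ≈ 10.4 months.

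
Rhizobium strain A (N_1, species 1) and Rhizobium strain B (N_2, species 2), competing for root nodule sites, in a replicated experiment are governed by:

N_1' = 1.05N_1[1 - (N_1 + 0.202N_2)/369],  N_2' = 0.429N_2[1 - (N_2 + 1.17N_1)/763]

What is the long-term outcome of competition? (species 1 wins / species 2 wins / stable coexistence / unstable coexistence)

Compare the nullcline intercepts: K1/α12 = 369/0.202 = 1830 > K2 = 763; K2/α21 = 763/1.17 = 652 > K1 = 369.
Since both inequalities hold, each species can invade when rare, so the interior equilibrium is stable.

stable coexistence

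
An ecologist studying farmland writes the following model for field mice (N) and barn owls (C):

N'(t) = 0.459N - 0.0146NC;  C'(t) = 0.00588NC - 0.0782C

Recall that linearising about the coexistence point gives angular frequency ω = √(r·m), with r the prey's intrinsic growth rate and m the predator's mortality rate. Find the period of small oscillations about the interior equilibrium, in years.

Here r = 0.459 and m = 0.0782, so r·m = 0.0359.
ω = √0.0359 = 0.189 per year, hence T = 2π/ω ≈ 33.2 years.

T ≈ 33.2 years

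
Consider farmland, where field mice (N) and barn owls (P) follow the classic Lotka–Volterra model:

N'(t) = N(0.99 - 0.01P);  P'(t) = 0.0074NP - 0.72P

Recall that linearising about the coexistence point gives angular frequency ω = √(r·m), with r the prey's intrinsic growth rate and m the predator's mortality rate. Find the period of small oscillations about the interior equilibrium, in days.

Here r = 0.99 and m = 0.72, so r·m = 0.713.
ω = √0.713 = 0.844 per day, hence T = 2π/ω ≈ 7.44 days.

T ≈ 7.44 days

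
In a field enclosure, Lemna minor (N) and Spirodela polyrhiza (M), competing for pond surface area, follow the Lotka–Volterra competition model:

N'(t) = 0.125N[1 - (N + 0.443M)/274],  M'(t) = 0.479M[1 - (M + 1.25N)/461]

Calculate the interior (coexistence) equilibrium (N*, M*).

N* ≈ 156, M* ≈ 266

Setting both brackets to zero gives the nullclines N + 0.443M = 274 and 1.25N + M = 461.
Substituting M = 461 - 1.25N into the first: N(1 - 0.443·1.25) = 274 - 0.443·461.
So N* = 69.8/0.446 = 156, and then M* = 461 - 1.25·156 = 266.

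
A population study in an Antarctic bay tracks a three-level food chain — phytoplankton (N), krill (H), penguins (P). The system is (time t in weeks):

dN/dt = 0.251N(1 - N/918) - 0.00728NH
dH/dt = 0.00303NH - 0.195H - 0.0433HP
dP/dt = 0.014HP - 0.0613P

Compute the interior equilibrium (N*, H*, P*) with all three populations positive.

N* ≈ 801, H* ≈ 4.38, P* ≈ 51.6

From dP/dt = 0: 0.014H* = 0.0613, so H* = 4.38.
From dN/dt = 0: 0.251(1 - N*/918) = 0.00728·4.38, giving N* = 918·(1 - 0.127) = 801.
From dH/dt = 0: 0.00303·801 - 0.195 = 0.0433P*, so P* = 2.23/0.0433 = 51.6.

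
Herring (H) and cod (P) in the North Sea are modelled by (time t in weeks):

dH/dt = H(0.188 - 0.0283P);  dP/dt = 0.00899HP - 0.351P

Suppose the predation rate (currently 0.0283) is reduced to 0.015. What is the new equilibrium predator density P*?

P* ≈ 12.5

At the interior fixed point, setting dH/dt = 0 with H > 0 fixes P* = (prey growth rate)/(HP coefficient) — independent of the other coefficients.
With the change, P* = 0.188/0.015 = 12.5; it rises from 6.64.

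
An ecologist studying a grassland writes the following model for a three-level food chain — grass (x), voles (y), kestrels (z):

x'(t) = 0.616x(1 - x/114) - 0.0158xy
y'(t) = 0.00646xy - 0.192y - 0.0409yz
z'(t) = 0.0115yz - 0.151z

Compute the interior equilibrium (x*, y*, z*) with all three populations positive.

From dz/dt = 0: 0.0115y* = 0.151, so y* = 13.1.
From dx/dt = 0: 0.616(1 - x*/114) = 0.0158·13.1, giving x* = 114·(1 - 0.337) = 75.6.
From dy/dt = 0: 0.00646·75.6 - 0.192 = 0.0409z*, so z* = 0.296/0.0409 = 7.25.

x* ≈ 75.6, y* ≈ 13.1, z* ≈ 7.25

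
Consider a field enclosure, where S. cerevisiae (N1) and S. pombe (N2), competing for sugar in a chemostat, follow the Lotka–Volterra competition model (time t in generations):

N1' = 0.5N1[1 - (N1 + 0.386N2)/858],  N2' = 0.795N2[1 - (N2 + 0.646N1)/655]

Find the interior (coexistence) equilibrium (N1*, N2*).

Setting both brackets to zero gives the nullclines N1 + 0.386N2 = 858 and 0.646N1 + N2 = 655.
Substituting N2 = 655 - 0.646N1 into the first: N1(1 - 0.386·0.646) = 858 - 0.386·655.
So N1* = 605/0.751 = 806, and then N2* = 655 - 0.646·806 = 134.

N1* ≈ 806, N2* ≈ 134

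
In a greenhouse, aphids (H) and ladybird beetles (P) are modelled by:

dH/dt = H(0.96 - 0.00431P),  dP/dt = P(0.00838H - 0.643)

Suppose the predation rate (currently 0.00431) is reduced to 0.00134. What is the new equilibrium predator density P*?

P* ≈ 716

At the interior fixed point, setting dH/dt = 0 with H > 0 fixes P* = (prey growth rate)/(HP coefficient) — independent of the other coefficients.
With the change, P* = 0.96/0.00134 = 716; it rises from 223.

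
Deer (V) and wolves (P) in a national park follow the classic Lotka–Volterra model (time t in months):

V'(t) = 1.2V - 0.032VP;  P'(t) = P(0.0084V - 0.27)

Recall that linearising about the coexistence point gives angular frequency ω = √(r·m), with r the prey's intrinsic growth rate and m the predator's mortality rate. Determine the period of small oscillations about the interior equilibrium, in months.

Here r = 1.2 and m = 0.27, so r·m = 0.324.
ω = √0.324 = 0.569 per month, hence T = 2π/ω ≈ 11 months.

T ≈ 11 months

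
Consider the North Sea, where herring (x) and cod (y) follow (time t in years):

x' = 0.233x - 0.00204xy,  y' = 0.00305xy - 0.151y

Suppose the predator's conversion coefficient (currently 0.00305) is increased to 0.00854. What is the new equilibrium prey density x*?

x* ≈ 17.7

At the interior fixed point, setting dy/dt = 0 with y > 0 fixes x* = (predator death rate)/(xy coefficient) — independent of the other coefficients.
With the change, x* = 0.151/0.00854 = 17.7; it falls from 49.5.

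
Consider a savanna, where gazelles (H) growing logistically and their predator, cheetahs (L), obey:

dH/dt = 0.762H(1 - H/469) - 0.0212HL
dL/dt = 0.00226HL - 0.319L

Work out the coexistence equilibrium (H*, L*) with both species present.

H* ≈ 141, L* ≈ 25.1

From dL/dt = 0 with L > 0: 0.00226H* = 0.319, so H* = 141.
Substitute into dH/dt = 0: 0.762(1 - 141/469) = 0.0212L*.
The bracket is 0.699, giving L* = 0.533/0.0212 = 25.1.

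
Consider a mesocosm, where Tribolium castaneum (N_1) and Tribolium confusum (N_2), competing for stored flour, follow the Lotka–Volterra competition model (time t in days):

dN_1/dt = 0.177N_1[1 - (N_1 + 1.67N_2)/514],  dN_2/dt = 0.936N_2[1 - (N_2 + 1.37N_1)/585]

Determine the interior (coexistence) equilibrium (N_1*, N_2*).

N_1* ≈ 359, N_2* ≈ 92.5

Setting both brackets to zero gives the nullclines N_1 + 1.67N_2 = 514 and 1.37N_1 + N_2 = 585.
Substituting N_2 = 585 - 1.37N_1 into the first: N_1(1 - 1.67·1.37) = 514 - 1.67·585.
So N_1* = -463/-1.29 = 359, and then N_2* = 585 - 1.37·359 = 92.5.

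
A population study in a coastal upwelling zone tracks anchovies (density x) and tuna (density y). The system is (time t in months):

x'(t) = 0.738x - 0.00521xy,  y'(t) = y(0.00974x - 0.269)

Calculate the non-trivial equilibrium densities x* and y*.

Set dy/dt = 0 with y > 0: 0.00974x - 0.269 = 0, so x* = 0.269/0.00974 = 27.6.
Set dx/dt = 0 with x > 0: 0.738 - 0.00521y = 0, so y* = 0.738/0.00521 = 142.

x* ≈ 27.6, y* ≈ 142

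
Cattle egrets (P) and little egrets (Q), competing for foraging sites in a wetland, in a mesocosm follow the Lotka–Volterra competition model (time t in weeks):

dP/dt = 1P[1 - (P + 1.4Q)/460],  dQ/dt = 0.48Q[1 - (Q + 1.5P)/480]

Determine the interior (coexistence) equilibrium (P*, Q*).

P* ≈ 193, Q* ≈ 191

Setting both brackets to zero gives the nullclines P + 1.4Q = 460 and 1.5P + Q = 480.
Substituting Q = 480 - 1.5P into the first: P(1 - 1.4·1.5) = 460 - 1.4·480.
So P* = -212/-1.1 = 193, and then Q* = 480 - 1.5·193 = 191.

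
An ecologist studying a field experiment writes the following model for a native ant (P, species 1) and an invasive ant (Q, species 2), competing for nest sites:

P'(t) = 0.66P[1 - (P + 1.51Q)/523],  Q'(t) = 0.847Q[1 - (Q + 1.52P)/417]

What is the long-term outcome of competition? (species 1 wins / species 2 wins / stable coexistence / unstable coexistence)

unstable coexistence (outcome depends on initial conditions)

Compare the nullcline intercepts: K1/α12 = 523/1.51 = 346 < K2 = 417; K2/α21 = 417/1.52 = 274 < K1 = 523.
Since both are reversed, neither can invade when rare; the interior point is a saddle.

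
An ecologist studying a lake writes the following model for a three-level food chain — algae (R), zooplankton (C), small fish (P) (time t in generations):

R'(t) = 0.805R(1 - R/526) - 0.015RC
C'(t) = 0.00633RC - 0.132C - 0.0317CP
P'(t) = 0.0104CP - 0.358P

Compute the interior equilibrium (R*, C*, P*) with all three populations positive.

From dP/dt = 0: 0.0104C* = 0.358, so C* = 34.4.
From dR/dt = 0: 0.805(1 - R*/526) = 0.015·34.4, giving R* = 526·(1 - 0.641) = 189.
From dC/dt = 0: 0.00633·189 - 0.132 = 0.0317P*, so P* = 1.06/0.0317 = 33.5.

R* ≈ 189, C* ≈ 34.4, P* ≈ 33.5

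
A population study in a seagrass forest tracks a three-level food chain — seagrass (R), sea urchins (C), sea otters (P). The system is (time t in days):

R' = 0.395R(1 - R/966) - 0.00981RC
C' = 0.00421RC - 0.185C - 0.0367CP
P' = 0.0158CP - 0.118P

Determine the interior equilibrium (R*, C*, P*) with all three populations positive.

R* ≈ 787, C* ≈ 7.47, P* ≈ 85.2

From dP/dt = 0: 0.0158C* = 0.118, so C* = 7.47.
From dR/dt = 0: 0.395(1 - R*/966) = 0.00981·7.47, giving R* = 966·(1 - 0.185) = 787.
From dC/dt = 0: 0.00421·787 - 0.185 = 0.0367P*, so P* = 3.13/0.0367 = 85.2.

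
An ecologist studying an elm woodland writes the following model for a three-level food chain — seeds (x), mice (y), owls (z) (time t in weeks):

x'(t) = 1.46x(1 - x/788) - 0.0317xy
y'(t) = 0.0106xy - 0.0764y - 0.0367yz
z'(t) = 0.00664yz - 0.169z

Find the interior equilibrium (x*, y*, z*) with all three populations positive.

x* ≈ 353, y* ≈ 25.5, z* ≈ 99.7

From dz/dt = 0: 0.00664y* = 0.169, so y* = 25.5.
From dx/dt = 0: 1.46(1 - x*/788) = 0.0317·25.5, giving x* = 788·(1 - 0.553) = 353.
From dy/dt = 0: 0.0106·353 - 0.0764 = 0.0367z*, so z* = 3.66/0.0367 = 99.7.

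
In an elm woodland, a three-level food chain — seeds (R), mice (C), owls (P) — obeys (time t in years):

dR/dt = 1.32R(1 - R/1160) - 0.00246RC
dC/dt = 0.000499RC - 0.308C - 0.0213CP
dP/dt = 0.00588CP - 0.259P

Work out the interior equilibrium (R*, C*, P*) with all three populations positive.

From dP/dt = 0: 0.00588C* = 0.259, so C* = 44.
From dR/dt = 0: 1.32(1 - R*/1160) = 0.00246·44, giving R* = 1160·(1 - 0.0821) = 1060.
From dC/dt = 0: 0.000499·1060 - 0.308 = 0.0213P*, so P* = 0.223/0.0213 = 10.5.

R* ≈ 1060, C* ≈ 44, P* ≈ 10.5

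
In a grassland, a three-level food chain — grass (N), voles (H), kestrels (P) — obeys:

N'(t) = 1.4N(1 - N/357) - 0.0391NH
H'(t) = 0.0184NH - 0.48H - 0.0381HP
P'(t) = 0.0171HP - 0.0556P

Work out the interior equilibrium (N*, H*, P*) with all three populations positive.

N* ≈ 325, H* ≈ 3.25, P* ≈ 144

From dP/dt = 0: 0.0171H* = 0.0556, so H* = 3.25.
From dN/dt = 0: 1.4(1 - N*/357) = 0.0391·3.25, giving N* = 357·(1 - 0.0908) = 325.
From dH/dt = 0: 0.0184·325 - 0.48 = 0.0381P*, so P* = 5.49/0.0381 = 144.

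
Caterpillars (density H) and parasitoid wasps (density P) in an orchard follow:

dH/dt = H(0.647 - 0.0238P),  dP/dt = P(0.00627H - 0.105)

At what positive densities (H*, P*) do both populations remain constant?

Set dP/dt = 0 with P > 0: 0.00627H - 0.105 = 0, so H* = 0.105/0.00627 = 16.7.
Set dH/dt = 0 with H > 0: 0.647 - 0.0238P = 0, so P* = 0.647/0.0238 = 27.2.

H* ≈ 16.7, P* ≈ 27.2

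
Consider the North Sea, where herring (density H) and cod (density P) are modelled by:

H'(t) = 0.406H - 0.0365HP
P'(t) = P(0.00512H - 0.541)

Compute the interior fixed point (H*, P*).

H* ≈ 106, P* ≈ 11.1

Set dP/dt = 0 with P > 0: 0.00512H - 0.541 = 0, so H* = 0.541/0.00512 = 106.
Set dH/dt = 0 with H > 0: 0.406 - 0.0365P = 0, so P* = 0.406/0.0365 = 11.1.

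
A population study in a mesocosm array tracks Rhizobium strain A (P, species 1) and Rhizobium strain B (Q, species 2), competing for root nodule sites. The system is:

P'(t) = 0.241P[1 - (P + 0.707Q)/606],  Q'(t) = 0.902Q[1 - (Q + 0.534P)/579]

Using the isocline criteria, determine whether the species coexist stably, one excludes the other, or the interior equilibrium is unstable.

stable coexistence

Compare the nullcline intercepts: K1/α12 = 606/0.707 = 857 > K2 = 579; K2/α21 = 579/0.534 = 1080 > K1 = 606.
Since both inequalities hold, each species can invade when rare, so the interior equilibrium is stable.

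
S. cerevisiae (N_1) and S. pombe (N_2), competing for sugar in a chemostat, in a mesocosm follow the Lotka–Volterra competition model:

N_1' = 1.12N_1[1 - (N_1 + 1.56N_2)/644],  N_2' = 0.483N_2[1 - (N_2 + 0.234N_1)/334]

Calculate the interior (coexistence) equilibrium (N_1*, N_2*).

N_1* ≈ 194, N_2* ≈ 289

Setting both brackets to zero gives the nullclines N_1 + 1.56N_2 = 644 and 0.234N_1 + N_2 = 334.
Substituting N_2 = 334 - 0.234N_1 into the first: N_1(1 - 1.56·0.234) = 644 - 1.56·334.
So N_1* = 123/0.635 = 194, and then N_2* = 334 - 0.234·194 = 289.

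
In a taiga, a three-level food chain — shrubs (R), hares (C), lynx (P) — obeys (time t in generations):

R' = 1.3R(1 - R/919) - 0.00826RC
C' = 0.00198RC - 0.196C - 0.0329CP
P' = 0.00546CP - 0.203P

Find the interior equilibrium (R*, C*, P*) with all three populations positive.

From dP/dt = 0: 0.00546C* = 0.203, so C* = 37.2.
From dR/dt = 0: 1.3(1 - R*/919) = 0.00826·37.2, giving R* = 919·(1 - 0.236) = 702.
From dC/dt = 0: 0.00198·702 - 0.196 = 0.0329P*, so P* = 1.19/0.0329 = 36.3.

R* ≈ 702, C* ≈ 37.2, P* ≈ 36.3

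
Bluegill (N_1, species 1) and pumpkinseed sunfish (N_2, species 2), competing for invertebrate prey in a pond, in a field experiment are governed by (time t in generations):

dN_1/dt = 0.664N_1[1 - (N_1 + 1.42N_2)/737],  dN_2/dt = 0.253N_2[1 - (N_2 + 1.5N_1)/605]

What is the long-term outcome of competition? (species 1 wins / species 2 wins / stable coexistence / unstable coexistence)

Compare the nullcline intercepts: K1/α12 = 737/1.42 = 519 < K2 = 605; K2/α21 = 605/1.5 = 403 < K1 = 737.
Since both are reversed, neither can invade when rare; the interior point is a saddle.

unstable coexistence (outcome depends on initial conditions)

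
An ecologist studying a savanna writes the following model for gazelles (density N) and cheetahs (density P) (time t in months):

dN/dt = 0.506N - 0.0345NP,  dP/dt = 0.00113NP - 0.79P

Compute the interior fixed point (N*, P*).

N* ≈ 699, P* ≈ 14.7

Set dP/dt = 0 with P > 0: 0.00113N - 0.79 = 0, so N* = 0.79/0.00113 = 699.
Set dN/dt = 0 with N > 0: 0.506 - 0.0345P = 0, so P* = 0.506/0.0345 = 14.7.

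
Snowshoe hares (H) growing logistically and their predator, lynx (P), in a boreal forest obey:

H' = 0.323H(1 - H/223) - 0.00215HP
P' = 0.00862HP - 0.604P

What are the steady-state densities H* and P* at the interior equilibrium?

From dP/dt = 0 with P > 0: 0.00862H* = 0.604, so H* = 70.1.
Substitute into dH/dt = 0: 0.323(1 - 70.1/223) = 0.00215P*.
The bracket is 0.686, giving P* = 0.222/0.00215 = 103.

H* ≈ 70.1, P* ≈ 103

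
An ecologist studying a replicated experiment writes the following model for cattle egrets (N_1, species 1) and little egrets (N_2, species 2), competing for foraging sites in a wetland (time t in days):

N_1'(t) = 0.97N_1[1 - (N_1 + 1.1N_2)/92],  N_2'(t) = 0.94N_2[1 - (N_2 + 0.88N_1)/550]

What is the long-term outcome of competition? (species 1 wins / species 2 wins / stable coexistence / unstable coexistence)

Compare the nullcline intercepts: K1/α12 = 92/1.1 = 83.6 < K2 = 550; K2/α21 = 550/0.88 = 625 > K1 = 92.
Since the inequalities point opposite ways, species 2 can invade but species 1 cannot.

species 2 excludes species 1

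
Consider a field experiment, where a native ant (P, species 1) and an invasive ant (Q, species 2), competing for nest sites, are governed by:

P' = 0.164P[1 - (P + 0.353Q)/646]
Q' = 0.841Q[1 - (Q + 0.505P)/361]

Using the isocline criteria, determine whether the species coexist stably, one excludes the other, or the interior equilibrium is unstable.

stable coexistence

Compare the nullcline intercepts: K1/α12 = 646/0.353 = 1830 > K2 = 361; K2/α21 = 361/0.505 = 715 > K1 = 646.
Since both inequalities hold, each species can invade when rare, so the interior equilibrium is stable.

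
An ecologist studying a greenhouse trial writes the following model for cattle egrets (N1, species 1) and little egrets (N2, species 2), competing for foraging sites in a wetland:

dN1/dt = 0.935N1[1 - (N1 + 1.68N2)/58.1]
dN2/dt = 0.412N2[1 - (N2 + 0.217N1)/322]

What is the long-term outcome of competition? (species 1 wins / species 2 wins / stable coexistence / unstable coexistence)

species 2 excludes species 1

Compare the nullcline intercepts: K1/α12 = 58.1/1.68 = 34.6 < K2 = 322; K2/α21 = 322/0.217 = 1480 > K1 = 58.1.
Since the inequalities point opposite ways, species 2 can invade but species 1 cannot.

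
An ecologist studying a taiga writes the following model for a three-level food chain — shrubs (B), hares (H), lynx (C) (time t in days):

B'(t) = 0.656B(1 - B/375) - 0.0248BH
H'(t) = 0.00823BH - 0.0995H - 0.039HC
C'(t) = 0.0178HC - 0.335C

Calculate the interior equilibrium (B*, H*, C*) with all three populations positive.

B* ≈ 108, H* ≈ 18.8, C* ≈ 20.3

From dC/dt = 0: 0.0178H* = 0.335, so H* = 18.8.
From dB/dt = 0: 0.656(1 - B*/375) = 0.0248·18.8, giving B* = 375·(1 - 0.711) = 108.
From dH/dt = 0: 0.00823·108 - 0.0995 = 0.039C*, so C* = 0.791/0.039 = 20.3.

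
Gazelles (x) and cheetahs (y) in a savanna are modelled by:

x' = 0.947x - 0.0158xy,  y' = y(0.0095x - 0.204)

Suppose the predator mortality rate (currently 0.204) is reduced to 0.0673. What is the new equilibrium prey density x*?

x* ≈ 7.08

At the interior fixed point, setting dy/dt = 0 with y > 0 fixes x* = (predator death rate)/(xy coefficient) — independent of the other coefficients.
With the change, x* = 0.0673/0.0095 = 7.08; it falls from 21.5.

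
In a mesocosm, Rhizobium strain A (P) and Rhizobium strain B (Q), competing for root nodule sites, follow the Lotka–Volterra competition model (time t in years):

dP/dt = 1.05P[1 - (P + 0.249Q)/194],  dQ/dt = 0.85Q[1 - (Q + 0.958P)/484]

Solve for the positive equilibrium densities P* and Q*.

Setting both brackets to zero gives the nullclines P + 0.249Q = 194 and 0.958P + Q = 484.
Substituting Q = 484 - 0.958P into the first: P(1 - 0.249·0.958) = 194 - 0.249·484.
So P* = 73.5/0.761 = 96.5, and then Q* = 484 - 0.958·96.5 = 392.

P* ≈ 96.5, Q* ≈ 392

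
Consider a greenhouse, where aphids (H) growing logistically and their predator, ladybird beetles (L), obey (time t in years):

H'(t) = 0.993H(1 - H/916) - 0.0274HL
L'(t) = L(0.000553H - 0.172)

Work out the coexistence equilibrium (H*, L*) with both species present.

From dL/dt = 0 with L > 0: 0.000553H* = 0.172, so H* = 311.
Substitute into dH/dt = 0: 0.993(1 - 311/916) = 0.0274L*.
The bracket is 0.66, giving L* = 0.656/0.0274 = 23.9.

H* ≈ 311, L* ≈ 23.9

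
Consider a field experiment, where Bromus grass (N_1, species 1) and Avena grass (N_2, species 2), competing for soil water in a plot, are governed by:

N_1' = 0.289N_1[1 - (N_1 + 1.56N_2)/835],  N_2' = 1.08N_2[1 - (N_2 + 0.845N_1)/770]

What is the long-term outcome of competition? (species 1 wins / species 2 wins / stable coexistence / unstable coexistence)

Compare the nullcline intercepts: K1/α12 = 835/1.56 = 535 < K2 = 770; K2/α21 = 770/0.845 = 911 > K1 = 835.
Since the inequalities point opposite ways, species 2 can invade but species 1 cannot.

species 2 excludes species 1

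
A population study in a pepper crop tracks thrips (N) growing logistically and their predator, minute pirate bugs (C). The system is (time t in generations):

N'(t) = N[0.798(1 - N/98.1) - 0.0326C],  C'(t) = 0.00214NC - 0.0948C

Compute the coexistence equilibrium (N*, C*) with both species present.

From dC/dt = 0 with C > 0: 0.00214N* = 0.0948, so N* = 44.3.
Substitute into dN/dt = 0: 0.798(1 - 44.3/98.1) = 0.0326C*.
The bracket is 0.548, giving C* = 0.438/0.0326 = 13.4.

N* ≈ 44.3, C* ≈ 13.4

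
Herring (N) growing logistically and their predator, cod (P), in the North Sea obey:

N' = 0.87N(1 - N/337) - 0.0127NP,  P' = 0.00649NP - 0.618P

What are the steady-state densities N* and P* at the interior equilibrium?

N* ≈ 95.2, P* ≈ 49.1

From dP/dt = 0 with P > 0: 0.00649N* = 0.618, so N* = 95.2.
Substitute into dN/dt = 0: 0.87(1 - 95.2/337) = 0.0127P*.
The bracket is 0.717, giving P* = 0.624/0.0127 = 49.1.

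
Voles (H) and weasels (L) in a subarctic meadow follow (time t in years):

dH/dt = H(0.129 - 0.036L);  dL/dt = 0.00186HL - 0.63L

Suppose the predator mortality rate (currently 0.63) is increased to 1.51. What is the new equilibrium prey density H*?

H* ≈ 812

At the interior fixed point, setting dL/dt = 0 with L > 0 fixes H* = (predator death rate)/(HL coefficient) — independent of the other coefficients.
With the change, H* = 1.51/0.00186 = 812; it rises from 339.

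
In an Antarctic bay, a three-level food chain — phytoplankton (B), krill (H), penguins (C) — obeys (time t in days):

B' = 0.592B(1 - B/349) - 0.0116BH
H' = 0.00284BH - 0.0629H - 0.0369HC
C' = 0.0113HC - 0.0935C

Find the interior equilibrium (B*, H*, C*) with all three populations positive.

B* ≈ 292, H* ≈ 8.27, C* ≈ 20.8

From dC/dt = 0: 0.0113H* = 0.0935, so H* = 8.27.
From dB/dt = 0: 0.592(1 - B*/349) = 0.0116·8.27, giving B* = 349·(1 - 0.162) = 292.
From dH/dt = 0: 0.00284·292 - 0.0629 = 0.0369C*, so C* = 0.768/0.0369 = 20.8.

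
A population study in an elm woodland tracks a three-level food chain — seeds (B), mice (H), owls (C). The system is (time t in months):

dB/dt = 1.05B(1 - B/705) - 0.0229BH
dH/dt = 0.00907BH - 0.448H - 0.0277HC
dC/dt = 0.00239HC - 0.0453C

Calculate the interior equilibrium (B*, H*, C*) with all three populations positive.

B* ≈ 414, H* ≈ 19, C* ≈ 119

From dC/dt = 0: 0.00239H* = 0.0453, so H* = 19.
From dB/dt = 0: 1.05(1 - B*/705) = 0.0229·19, giving B* = 705·(1 - 0.413) = 414.
From dH/dt = 0: 0.00907·414 - 0.448 = 0.0277C*, so C* = 3.3/0.0277 = 119.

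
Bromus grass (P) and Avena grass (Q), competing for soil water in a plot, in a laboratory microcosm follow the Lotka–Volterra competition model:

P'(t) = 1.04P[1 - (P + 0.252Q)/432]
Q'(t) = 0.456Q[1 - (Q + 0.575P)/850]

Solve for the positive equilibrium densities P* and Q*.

P* ≈ 255, Q* ≈ 704

Setting both brackets to zero gives the nullclines P + 0.252Q = 432 and 0.575P + Q = 850.
Substituting Q = 850 - 0.575P into the first: P(1 - 0.252·0.575) = 432 - 0.252·850.
So P* = 218/0.855 = 255, and then Q* = 850 - 0.575·255 = 704.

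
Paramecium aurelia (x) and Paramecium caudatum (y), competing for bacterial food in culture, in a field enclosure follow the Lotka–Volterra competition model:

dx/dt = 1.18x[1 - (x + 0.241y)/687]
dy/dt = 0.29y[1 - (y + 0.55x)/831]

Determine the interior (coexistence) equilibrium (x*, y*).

x* ≈ 561, y* ≈ 522

Setting both brackets to zero gives the nullclines x + 0.241y = 687 and 0.55x + y = 831.
Substituting y = 831 - 0.55x into the first: x(1 - 0.241·0.55) = 687 - 0.241·831.
So x* = 487/0.867 = 561, and then y* = 831 - 0.55·561 = 522.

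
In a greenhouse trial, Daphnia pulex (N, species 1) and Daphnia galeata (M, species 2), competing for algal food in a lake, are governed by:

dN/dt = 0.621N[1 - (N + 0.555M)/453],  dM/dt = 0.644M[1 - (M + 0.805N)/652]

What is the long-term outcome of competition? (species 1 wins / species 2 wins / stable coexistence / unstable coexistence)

stable coexistence

Compare the nullcline intercepts: K1/α12 = 453/0.555 = 816 > K2 = 652; K2/α21 = 652/0.805 = 810 > K1 = 453.
Since both inequalities hold, each species can invade when rare, so the interior equilibrium is stable.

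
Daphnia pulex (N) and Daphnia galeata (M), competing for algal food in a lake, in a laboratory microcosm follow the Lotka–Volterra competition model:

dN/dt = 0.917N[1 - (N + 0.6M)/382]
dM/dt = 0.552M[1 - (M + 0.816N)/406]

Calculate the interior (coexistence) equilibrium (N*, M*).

N* ≈ 271, M* ≈ 185

Setting both brackets to zero gives the nullclines N + 0.6M = 382 and 0.816N + M = 406.
Substituting M = 406 - 0.816N into the first: N(1 - 0.6·0.816) = 382 - 0.6·406.
So N* = 138/0.51 = 271, and then M* = 406 - 0.816·271 = 185.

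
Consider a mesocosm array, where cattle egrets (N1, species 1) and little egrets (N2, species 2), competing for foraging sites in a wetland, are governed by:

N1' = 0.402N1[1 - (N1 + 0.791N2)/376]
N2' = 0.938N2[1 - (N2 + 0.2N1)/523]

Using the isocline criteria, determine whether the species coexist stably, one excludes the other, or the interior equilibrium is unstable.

Compare the nullcline intercepts: K1/α12 = 376/0.791 = 475 < K2 = 523; K2/α21 = 523/0.2 = 2620 > K1 = 376.
Since the inequalities point opposite ways, species 2 can invade but species 1 cannot.

species 2 excludes species 1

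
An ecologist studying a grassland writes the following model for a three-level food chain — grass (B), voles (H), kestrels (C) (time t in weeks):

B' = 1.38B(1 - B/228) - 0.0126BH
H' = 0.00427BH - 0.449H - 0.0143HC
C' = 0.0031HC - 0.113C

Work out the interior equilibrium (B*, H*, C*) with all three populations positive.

From dC/dt = 0: 0.0031H* = 0.113, so H* = 36.5.
From dB/dt = 0: 1.38(1 - B*/228) = 0.0126·36.5, giving B* = 228·(1 - 0.333) = 152.
From dH/dt = 0: 0.00427·152 - 0.449 = 0.0143C*, so C* = 0.201/0.0143 = 14.

B* ≈ 152, H* ≈ 36.5, C* ≈ 14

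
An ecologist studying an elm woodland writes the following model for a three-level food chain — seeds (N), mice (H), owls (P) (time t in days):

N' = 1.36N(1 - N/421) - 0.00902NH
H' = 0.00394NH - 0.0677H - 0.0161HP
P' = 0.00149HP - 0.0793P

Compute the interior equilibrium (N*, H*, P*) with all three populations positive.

N* ≈ 272, H* ≈ 53.2, P* ≈ 62.5

From dP/dt = 0: 0.00149H* = 0.0793, so H* = 53.2.
From dN/dt = 0: 1.36(1 - N*/421) = 0.00902·53.2, giving N* = 421·(1 - 0.353) = 272.
From dH/dt = 0: 0.00394·272 - 0.0677 = 0.0161P*, so P* = 1.01/0.0161 = 62.5.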